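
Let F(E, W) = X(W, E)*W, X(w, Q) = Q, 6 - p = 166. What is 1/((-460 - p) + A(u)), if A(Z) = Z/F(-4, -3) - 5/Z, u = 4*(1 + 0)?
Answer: -12/3611 ≈ -0.0033232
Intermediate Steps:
p = -160 (p = 6 - 1*166 = 6 - 166 = -160)
F(E, W) = E*W
u = 4 (u = 4*1 = 4)
A(Z) = -5/Z + Z/12 (A(Z) = Z/((-4*(-3))) - 5/Z = Z/12 - 5/Z = -5/Z + Z/12)
1/((-460 - p) + A(u)) = 1/((-460 - 1*(-160)) + (-5/4 + (1/12)*4)) = 1/((-460 + 160) + (-5*¼ + ⅓)) = 1/(-300 + (-5/4 + ⅓)) = 1/(-300 - 11/12) = 1/(-3611/12) = -12/3611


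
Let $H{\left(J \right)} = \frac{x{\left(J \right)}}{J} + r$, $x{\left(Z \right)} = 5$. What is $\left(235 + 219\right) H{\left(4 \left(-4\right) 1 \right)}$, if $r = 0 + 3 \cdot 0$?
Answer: $- \frac{1135}{8} \approx -141.88$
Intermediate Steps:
$r = 0$ ($r = 0 + 0 = 0$)
$H{\left(J \right)} = \frac{5}{J}$ ($H{\left(J \right)} = \frac{5}{J} + 0 = \frac{5}{J}$)
$\left(235 + 219\right) H{\left(4 \left(-4\right) 1 \right)} = \left(235 + 219\right) \frac{5}{4 \left(-4\right) 1} = 454 \frac{5}{\left(-16\right) 1} = 454 \frac{5}{-16} = 454 \cdot 5 \left(- \frac{1}{16}\right) = 454 \left(- \frac{5}{16}\right) = - \frac{1135}{8}$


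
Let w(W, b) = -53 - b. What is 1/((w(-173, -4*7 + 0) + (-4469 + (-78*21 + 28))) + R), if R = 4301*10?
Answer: 1/36906 ≈ 2.7096e-5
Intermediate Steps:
R = 43010
1/((w(-173, -4*7 + 0) + (-4469 + (-78*21 + 28))) + R) = 1/(((-53 - (-4*7 + 0)) + (-4469 + (-78*21 + 28))) + 43010) = 1/(((-53 - (-28 + 0)) + (-4469 + (-1638 + 28))) + 43010) = 1/(((-53 - 1*(-28)) + (-4469 - 1610)) + 43010) = 1/(((-53 + 28) - 6079) + 43010) = 1/((-25 - 6079) + 43010) = 1/(-6104 + 43010) = 1/36906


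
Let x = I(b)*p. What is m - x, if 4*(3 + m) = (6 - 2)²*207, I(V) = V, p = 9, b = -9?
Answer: 906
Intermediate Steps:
x = -81 (x = -9*9 = -81)
m = 825 (m = -3 + ((6 - 2)²*207)/4 = -3 + (4²*207)/4 = -3 + (16*207)/4 = -3 + (¼)*3312 = -3 + 828 = 825)
m - x = 825 - 1*(-81) = 825 + 81 = 906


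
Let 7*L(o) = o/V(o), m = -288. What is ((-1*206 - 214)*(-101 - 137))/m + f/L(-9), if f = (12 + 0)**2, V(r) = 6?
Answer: -12229/12 ≈ -1019.1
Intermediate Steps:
f = 144 (f = 12**2 = 144)
L(o) = o/42 (L(o) = (o/6)/7 = o/42)
((-1*206 - 214)*(-101 - 137))/m + f/L(-9) = ((-1*206 - 214)*(-101 - 137))/(-288) + 144/(((1/42)*(-9))) = ((-206 - 214)*(-238))*(-1/288) + 144/(-3/14) = -420*(-238)*(-1/288) + 144*(-14/3) = 99960*(-1/288) - 672 = -4165/12 - 672 = -12229/12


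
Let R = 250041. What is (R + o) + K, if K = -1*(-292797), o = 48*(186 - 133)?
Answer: 545382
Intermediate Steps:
o = 2544 (o = 48*53 = 2544)
K = 292797
(R + o) + K = (250041 + 2544) + 292797 = 252585 + 292797 = 545382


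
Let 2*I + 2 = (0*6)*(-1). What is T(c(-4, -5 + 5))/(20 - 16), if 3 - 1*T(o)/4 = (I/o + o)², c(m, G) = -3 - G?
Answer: -37/9 ≈ -4.1111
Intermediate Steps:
I = -1 (I = -1 + ((0*6)*(-1))/2 = -1 + (0*(-1))/2 = -1 + (½)*0 = -1 + 0 = -1)
T(o) = 12 - 4*(o - 1/o)² (T(o) = 12 - 4*(-1/o + o)² = 12 - 4*(o - 1/o)²)
T(c(-4, -5 + 5))/(20 - 16) = (20 - 4/(-3 - (-5 + 5))² - 4*(-3 - (-5 + 5))²)/(20 - 16) = (20 - 4/(-3 - 1*0)² - 4*(-3 - 1*0)²)/4 = (20 - 4/(-3 + 0)² - 4*(-3 + 0)²)/4 = (20 - 4/(-3)² - 4*(-3)²)/4 = (20 - 4*⅑ - 4*9)/4 = (20 - 4/9 - 36)/4 = (¼)*(-148/9) = -37/9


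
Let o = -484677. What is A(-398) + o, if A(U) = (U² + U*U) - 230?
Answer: -168099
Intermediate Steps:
A(U) = -230 + 2*U² (A(U) = (U² + U²) - 230 = 2*U² - 230 = -230 + 2*U²)
A(-398) + o = (-230 + 2*(-398)²) - 484677 = (-230 + 2*158404) - 484677 = (-230 + 316808) - 484677 = 316578 - 484677 = -168099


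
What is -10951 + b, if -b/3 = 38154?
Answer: -125413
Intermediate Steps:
b = -114462 (b = -3*38154 = -114462)
-10951 + b = -10951 - 114462 = -125413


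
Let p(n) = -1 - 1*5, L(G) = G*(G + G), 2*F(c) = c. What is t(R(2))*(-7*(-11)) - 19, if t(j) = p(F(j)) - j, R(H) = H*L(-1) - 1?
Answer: -712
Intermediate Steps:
F(c) = c/2
L(G) = 2*G² (L(G) = G*(2*G) = 2*G²)
R(H) = -1 + 2*H (R(H) = H*(2*(-1)²) - 1 = H*(2*1) - 1 = H*2 - 1 = 2*H - 1 = -1 + 2*H)
p(n) = -6 (p(n) = -1 - 5 = -6)
t(j) = -6 - j
t(R(2))*(-7*(-11)) - 19 = (-6 - (-1 + 2*2))*(-7*(-11)) - 19 = (-6 - (-1 + 4))*77 - 19 = (-6 - 1*3)*77 - 19 = (-6 - 3)*77 - 19 = -9*77 - 19 = -693 - 19 = -712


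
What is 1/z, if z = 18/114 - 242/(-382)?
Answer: 3629/2872 ≈ 1.2636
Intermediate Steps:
z = 2872/3629 (z = 18*(1/114) - 242*(-1/382) = 3/19 + 121/191 = 2872/3629 ≈ 0.79140)
1/z = 1/(2872/3629) = 3629/2872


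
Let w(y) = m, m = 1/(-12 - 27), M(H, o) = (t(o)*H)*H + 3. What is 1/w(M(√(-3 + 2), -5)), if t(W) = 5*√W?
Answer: -39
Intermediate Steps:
M(H, o) = 3 + 5*H²*√o (M(H, o) = ((5*√o)*H)*H + 3 = (5*H*√o)*H + 3 = 5*H²*√o + 3 = 3 + 5*H²*√o)
m = -1/39 (m = 1/(-39) = -1/39 ≈ -0.025641)
w(y) = -1/39
1/w(M(√(-3 + 2), -5)) = 1/(-1/39) = -39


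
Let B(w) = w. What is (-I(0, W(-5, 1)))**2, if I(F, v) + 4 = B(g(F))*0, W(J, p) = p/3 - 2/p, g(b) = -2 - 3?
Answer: 16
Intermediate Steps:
g(b) = -5
W(J, p) = -2/p + p/3 (W(J, p) = p*(1/3) - 2/p = p/3 - 2/p = -2/p + p/3)
I(F, v) = -4 (I(F, v) = -4 - 5*0 = -4 + 0 = -4)
(-I(0, W(-5, 1)))**2 = (-1*(-4))**2 = 4**2 = 16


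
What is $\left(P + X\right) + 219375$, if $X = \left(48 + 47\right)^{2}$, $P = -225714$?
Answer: $2686$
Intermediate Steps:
$X = 9025$ ($X = 95^{2} = 9025$)
$\left(P + X\right) + 219375 = \left(-225714 + 9025\right) + 219375 = -216689 + 219375 = 2686$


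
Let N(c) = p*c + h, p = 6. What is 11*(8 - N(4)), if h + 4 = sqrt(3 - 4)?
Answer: -132 - 11*I ≈ -132.0 - 11.0*I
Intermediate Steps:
h = -4 + I (h = -4 + sqrt(3 - 4) = -4 + sqrt(-1) = -4 + I ≈ -4.0 + 1.0*I)
N(c) = -4 + I + 6*c (N(c) = 6*c + (-4 + I) = -4 + I + 6*c)
11*(8 - N(4)) = 11*(8 - (-4 + I + 6*4)) = 11*(8 - (-4 + I + 24)) = 11*(8 - (20 + I)) = 11*(8 + (-20 - I)) = 11*(-12 - I) = -132 - 11*I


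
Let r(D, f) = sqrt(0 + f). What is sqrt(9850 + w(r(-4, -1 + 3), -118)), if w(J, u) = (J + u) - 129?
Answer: sqrt(9603 + sqrt(2)) ≈ 98.002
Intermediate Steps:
r(D, f) = sqrt(f)
w(J, u) = -129 + J + u
sqrt(9850 + w(r(-4, -1 + 3), -118)) = sqrt(9850 + (-129 + sqrt(-1 + 3) - 118)) = sqrt(9850 + (-129 + sqrt(2) - 118)) = sqrt(9850 + (-247 + sqrt(2))) = sqrt(9603 + sqrt(2))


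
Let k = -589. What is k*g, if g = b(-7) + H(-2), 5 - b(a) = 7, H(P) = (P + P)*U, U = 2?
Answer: 5890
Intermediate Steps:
H(P) = 4*P (H(P) = (P + P)*2 = (2*P)*2 = 4*P)
b(a) = -2 (b(a) = 5 - 1*7 = 5 - 7 = -2)
g = -10 (g = -2 + 4*(-2) = -2 - 8 = -10)
k*g = -589*(-10) = 5890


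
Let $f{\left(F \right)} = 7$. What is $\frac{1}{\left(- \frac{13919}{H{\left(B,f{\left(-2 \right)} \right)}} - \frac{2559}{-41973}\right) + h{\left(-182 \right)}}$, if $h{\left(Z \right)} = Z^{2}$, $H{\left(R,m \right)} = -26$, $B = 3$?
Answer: $\frac{363766}{12244147891} \approx 2.9709 \cdot 10^{-5}$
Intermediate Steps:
$\frac{1}{\left(- \frac{13919}{H{\left(B,f{\left(-2 \right)} \right)}} - \frac{2559}{-41973}\right) + h{\left(-182 \right)}} = \frac{1}{\left(- \frac{13919}{-26} - \frac{2559}{-41973}\right) + \left(-182\right)^{2}} = \frac{1}{\left(\left(-13919\right) \left(- \frac{1}{26}\right) - - \frac{853}{13991}\right) + 33124} = \frac{1}{\left(\frac{13919}{26} + \frac{853}{13991}\right) + 33124} = \frac{1}{\frac{194762907}{363766} + 33124} = \frac{1}{\frac{12244147891}{363766}} = \frac{363766}{12244147891}$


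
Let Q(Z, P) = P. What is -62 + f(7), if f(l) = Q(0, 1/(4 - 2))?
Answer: -123/2 ≈ -61.500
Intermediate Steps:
f(l) = 1/2 (f(l) = 1/(4 - 2) = 1/2)
-62 + f(7) = -62 + 1/2 = -123/2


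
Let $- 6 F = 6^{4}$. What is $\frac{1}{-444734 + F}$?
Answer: $- \frac{1}{444950} \approx -2.2474 \cdot 10^{-6}$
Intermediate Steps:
$F = -216$ ($F = - \frac{6^{4}}{6} = \left(- \frac{1}{6}\right) 1296 = -216$)
$\frac{1}{-444734 + F} = \frac{1}{-444734 - 216} = \frac{1}{-444950} = - \frac{1}{444950}$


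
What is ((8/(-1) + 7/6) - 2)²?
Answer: 2809/36 ≈ 78.028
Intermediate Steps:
((8/(-1) + 7/6) - 2)² = ((8*(-1) + 7*(⅙)) - 2)² = ((-8 + 7/6) - 2)² = (-41/6 - 2)² = (-53/6)² = 2809/36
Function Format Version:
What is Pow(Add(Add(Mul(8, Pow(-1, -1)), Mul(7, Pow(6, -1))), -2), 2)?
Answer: Rational(2809, 36) ≈ 78.028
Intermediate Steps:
Pow(Add(Add(Mul(8, Pow(-1, -1)), Mul(7, Pow(6, -1))), -2), 2) = Pow(Add(Add(Mul(8, -1), Mul(7, Rational(1, 6))), -2), 2) = Pow(Add(Add(-8, Rational(7, 6)), -2), 2) = Pow(Add(Rational(-41, 6), -2), 2) = Pow(Rational(-53, 6), 2) = Rational(2809, 36)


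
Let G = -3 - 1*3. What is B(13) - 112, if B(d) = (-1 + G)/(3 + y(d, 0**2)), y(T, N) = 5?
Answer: -903/8 ≈ -112.88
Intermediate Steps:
G = -6 (G = -3 - 3 = -6)
B(d) = -7/8 (B(d) = (-1 - 6)/(3 + 5) = -7/8)
B(13) - 112 = -7/8 - 112 = -903/8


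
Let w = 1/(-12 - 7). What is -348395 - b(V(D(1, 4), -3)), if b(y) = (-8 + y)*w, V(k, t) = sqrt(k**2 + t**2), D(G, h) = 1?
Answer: -6619513/19 + sqrt(10)/19 ≈ -3.4840e+5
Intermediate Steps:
w = -1/19 (w = 1/(-19) = -1/19 ≈ -0.052632)
b(y) = 8/19 - y/19 (b(y) = (-8 + y)*(-1/19) = 8/19 - y/19)
-348395 - b(V(D(1, 4), -3)) = -348395 - (8/19 - sqrt(1**2 + (-3)**2)/19) = -348395 - (8/19 - sqrt(1 + 9)/19) = -348395 - (8/19 - sqrt(10)/19) = -348395 + (-8/19 + sqrt(10)/19) = -6619513/19 + sqrt(10)/19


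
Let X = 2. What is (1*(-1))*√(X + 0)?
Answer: -√2 ≈ -1.4142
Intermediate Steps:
(1*(-1))*√(X + 0) = (1*(-1))*√(2 + 0) = -√2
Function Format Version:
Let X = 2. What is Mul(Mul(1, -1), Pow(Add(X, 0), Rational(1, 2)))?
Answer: Mul(-1, Pow(2, Rational(1, 2))) ≈ -1.4142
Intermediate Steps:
Mul(Mul(1, -1), Pow(Add(X, 0), Rational(1, 2))) = Mul(Mul(1, -1), Pow(Add(2, 0), Rational(1, 2))) = Mul(-1, Pow(2, Rational(1, 2)))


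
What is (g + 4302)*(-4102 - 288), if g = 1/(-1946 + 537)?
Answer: -26610059630/1409 ≈ -1.8886e+7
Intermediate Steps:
g = -1/1409 (g = 1/(-1409) = -1/1409 ≈ -0.00070972)
(g + 4302)*(-4102 - 288) = (-1/1409 + 4302)*(-4102 - 288) = (6061517/1409)*(-4390) = -26610059630/1409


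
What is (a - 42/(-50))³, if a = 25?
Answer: 269586136/15625 ≈ 17254.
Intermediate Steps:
(a - 42/(-50))³ = (25 - 42/(-50))³ = (25 - 42*(-1)/50)³ = (25 - 1*(-21/25))³ = (25 + 21/25)³ = (646/25)³ = 269586136/15625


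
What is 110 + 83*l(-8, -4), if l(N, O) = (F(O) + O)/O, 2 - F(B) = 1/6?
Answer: 3719/24 ≈ 154.96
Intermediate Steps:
F(B) = 11/6 (F(B) = 2 - 1/6 = 2 - 1*⅙ = 2 - ⅙ = 11/6)
l(N, O) = (11/6 + O)/O
110 + 83*l(-8, -4) = 110 + 83*((11/6 - 4)/(-4)) = 110 + 83*(-¼*(-13/6)) = 110 + 83*(13/24) = 110 + 1079/24 = 3719/24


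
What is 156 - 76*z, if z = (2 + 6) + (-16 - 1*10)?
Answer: 1524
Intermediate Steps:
z = -18 (z = 8 + (-16 - 10) = 8 - 26 = -18)
156 - 76*z = 156 - 76*(-18) = 156 + 1368 = 1524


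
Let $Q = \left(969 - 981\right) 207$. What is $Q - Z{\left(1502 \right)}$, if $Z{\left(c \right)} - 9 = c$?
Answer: $-3995$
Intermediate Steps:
$Z{\left(c \right)} = 9 + c$
$Q = -2484$ ($Q = \left(-12\right) 207 = -2484$)
$Q - Z{\left(1502 \right)} = -2484 - \left(9 + 1502\right) = -2484 - 1511 = -3995$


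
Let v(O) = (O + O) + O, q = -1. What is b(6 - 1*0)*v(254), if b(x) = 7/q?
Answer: -5334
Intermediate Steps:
v(O) = 3*O (v(O) = 2*O + O = 3*O)
b(x) = -7 (b(x) = 7/(-1) = 7*(-1) = -7)
b(6 - 1*0)*v(254) = -21*254 = -7*762 = -5334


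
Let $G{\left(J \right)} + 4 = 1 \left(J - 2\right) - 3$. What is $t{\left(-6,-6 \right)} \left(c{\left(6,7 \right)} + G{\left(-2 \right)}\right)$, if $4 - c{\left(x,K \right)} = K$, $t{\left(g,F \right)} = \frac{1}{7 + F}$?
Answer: $-14$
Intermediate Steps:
$c{\left(x,K \right)} = 4 - K$
$G{\left(J \right)} = -9 + J$ ($G{\left(J \right)} = -4 + \left(1 \left(J - 2\right) - 3\right) = -4 + \left(1 \left(-2 + J\right) - 3\right) = -4 + \left(\left(-2 + J\right) - 3\right) = -4 + \left(-5 + J\right) = -9 + J$)
$t{\left(-6,-6 \right)} \left(c{\left(6,7 \right)} + G{\left(-2 \right)}\right) = \frac{\left(4 - 7\right) - 11}{7 - 6} = \frac{\left(4 - 7\right) - 11}{1} = 1 \left(-3 - 11\right) = 1 \left(-14\right) = -14$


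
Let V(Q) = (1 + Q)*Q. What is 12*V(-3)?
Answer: 72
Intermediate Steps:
V(Q) = Q*(1 + Q)
12*V(-3) = 12*(-3*(1 - 3)) = 12*(-3*(-2)) = 12*6 = 72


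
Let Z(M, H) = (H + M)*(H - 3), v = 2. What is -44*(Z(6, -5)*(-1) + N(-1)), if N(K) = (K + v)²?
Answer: -396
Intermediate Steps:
Z(M, H) = (-3 + H)*(H + M) (Z(M, H) = (H + M)*(-3 + H) = (-3 + H)*(H + M))
N(K) = (2 + K)² (N(K) = (K + 2)² = (2 + K)²)
-44*(Z(6, -5)*(-1) + N(-1)) = -44*(((-5)² - 3*(-5) - 3*6 - 5*6)*(-1) + (2 - 1)²) = -44*((25 + 15 - 18 - 30)*(-1) + 1²) = -44*(-8*(-1) + 1) = -44*(8 + 1) = -44*9 = -396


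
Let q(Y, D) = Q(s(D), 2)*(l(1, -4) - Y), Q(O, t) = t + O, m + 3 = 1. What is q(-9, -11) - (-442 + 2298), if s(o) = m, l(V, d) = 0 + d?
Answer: -1856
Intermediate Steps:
l(V, d) = d
m = -2 (m = -3 + 1 = -2)
s(o) = -2
Q(O, t) = O + t
q(Y, D) = 0 (q(Y, D) = (-2 + 2)*(-4 - Y) = 0*(-4 - Y) = 0)
q(-9, -11) - (-442 + 2298) = 0 - (-442 + 2298) = 0 - 1*1856 = 0 - 1856 = -1856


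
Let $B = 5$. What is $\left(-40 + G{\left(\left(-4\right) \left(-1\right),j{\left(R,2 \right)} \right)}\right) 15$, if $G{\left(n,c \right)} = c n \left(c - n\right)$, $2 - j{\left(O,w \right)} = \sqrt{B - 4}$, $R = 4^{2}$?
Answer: $-780$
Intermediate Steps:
$R = 16$
$j{\left(O,w \right)} = 1$ ($j{\left(O,w \right)} = 2 - \sqrt{5 - 4} = 2 - \sqrt{1} = 2 - 1 = 1$)
$G{\left(n,c \right)} = c n \left(c - n\right)$
$\left(-40 + G{\left(\left(-4\right) \left(-1\right),j{\left(R,2 \right)} \right)}\right) 15 = \left(-40 + 1 \left(\left(-4\right) \left(-1\right)\right) \left(1 - \left(-4\right) \left(-1\right)\right)\right) 15 = \left(-40 + 1 \cdot 4 \left(1 - 4\right)\right) 15 = \left(-40 + 1 \cdot 4 \left(-3\right)\right) 15 = \left(-40 - 12\right) 15 = \left(-52\right) 15 = -780$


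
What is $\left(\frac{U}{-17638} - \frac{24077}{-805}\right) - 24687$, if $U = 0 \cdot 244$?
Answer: $- \frac{19848958}{805} \approx -24657.0$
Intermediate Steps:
$U = 0$
$\left(\frac{U}{-17638} - \frac{24077}{-805}\right) - 24687 = \left(\frac{0}{-17638} - \frac{24077}{-805}\right) - 24687 = \left(0 \left(- \frac{1}{17638}\right) - - \frac{24077}{805}\right) - 24687 = \left(0 + \frac{24077}{805}\right) - 24687 = \frac{24077}{805} - 24687 = - \frac{19848958}{805}$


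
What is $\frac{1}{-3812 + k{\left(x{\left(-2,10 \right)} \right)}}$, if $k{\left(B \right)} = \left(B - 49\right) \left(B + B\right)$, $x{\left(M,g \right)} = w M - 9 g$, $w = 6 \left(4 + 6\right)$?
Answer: $\frac{1}{104968} \approx 9.5267 \cdot 10^{-6}$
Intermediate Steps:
$w = 60$ ($w = 6 \cdot 10 = 60$)
$x{\left(M,g \right)} = - 9 g + 60 M$ ($x{\left(M,g \right)} = 60 M - 9 g = - 9 g + 60 M$)
$k{\left(B \right)} = 2 B \left(-49 + B\right)$ ($k{\left(B \right)} = \left(-49 + B\right) 2 B = 2 B \left(-49 + B\right)$)
$\frac{1}{-3812 + k{\left(x{\left(-2,10 \right)} \right)}} = \frac{1}{-3812 + 2 \left(\left(-9\right) 10 + 60 \left(-2\right)\right) \left(-49 + \left(\left(-9\right) 10 + 60 \left(-2\right)\right)\right)} = \frac{1}{-3812 + 2 \left(-90 - 120\right) \left(-49 - 210\right)} = \frac{1}{-3812 + 2 \left(-210\right) \left(-49 - 210\right)} = \frac{1}{-3812 + 2 \left(-210\right) \left(-259\right)} = \frac{1}{-3812 + 108780} = \frac{1}{104968}$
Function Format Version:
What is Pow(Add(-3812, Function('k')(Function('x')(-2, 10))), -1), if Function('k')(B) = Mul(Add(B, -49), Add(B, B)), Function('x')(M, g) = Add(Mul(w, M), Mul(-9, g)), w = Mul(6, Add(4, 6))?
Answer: Rational(1, 104968) ≈ 9.5267e-6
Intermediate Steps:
w = 60 (w = Mul(6, 10) = 60)
Function('x')(M, g) = Add(Mul(-9, g), Mul(60, M)) (Function('x')(M, g) = Add(Mul(60, M), Mul(-9, g)) = Add(Mul(-9, g), Mul(60, M)))
Function('k')(B) = Mul(2, B, Add(-49, B)) (Function('k')(B) = Mul(Add(-49, B), Mul(2, B)) = Mul(2, B, Add(-49, B)))
Pow(Add(-3812, Function('k')(Function('x')(-2, 10))), -1) = Pow(Add(-3812, Mul(2, Add(Mul(-9, 10), Mul(60, -2)), Add(-49, Add(Mul(-9, 10), Mul(60, -2))))), -1) = Pow(Add(-3812, Mul(2, Add(-90, -120), Add(-49, Add(-90, -120)))), -1) = Pow(Add(-3812, Mul(2, -210, Add(-49, -210))), -1) = Pow(Add(-3812, Mul(2, -210, -259)), -1) = Pow(Add(-3812, 108780), -1) = Pow(104968, -1) = Rational(1, 104968)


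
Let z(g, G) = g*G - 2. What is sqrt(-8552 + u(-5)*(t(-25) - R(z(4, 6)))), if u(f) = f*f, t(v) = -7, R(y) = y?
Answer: I*sqrt(9277) ≈ 96.317*I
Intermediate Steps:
z(g, G) = -2 + G*g (z(g, G) = G*g - 2 = -2 + G*g)
u(f) = f**2
sqrt(-8552 + u(-5)*(t(-25) - R(z(4, 6)))) = sqrt(-8552 + (-5)**2*(-7 - (-2 + 6*4))) = sqrt(-8552 + 25*(-7 - (-2 + 24))) = sqrt(-8552 + 25*(-7 - 1*22)) = sqrt(-8552 + 25*(-7 - 22)) = sqrt(-8552 + 25*(-29)) = sqrt(-8552 - 725) = sqrt(-9277) = I*sqrt(9277)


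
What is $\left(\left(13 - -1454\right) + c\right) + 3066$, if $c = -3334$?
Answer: $1199$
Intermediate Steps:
$\left(\left(13 - -1454\right) + c\right) + 3066 = \left(\left(13 - -1454\right) - 3334\right) + 3066 = \left(\left(13 + 1454\right) - 3334\right) + 3066 = \left(1467 - 3334\right) + 3066 = -1867 + 3066 = 1199$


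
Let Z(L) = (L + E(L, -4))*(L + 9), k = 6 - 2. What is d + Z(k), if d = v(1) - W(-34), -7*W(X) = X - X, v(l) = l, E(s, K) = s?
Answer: 105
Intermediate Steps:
W(X) = 0 (W(X) = -(X - X)/7 = -⅐*0 = 0)
k = 4
Z(L) = 2*L*(9 + L) (Z(L) = (L + L)*(L + 9) = (2*L)*(9 + L) = 2*L*(9 + L))
d = 1 (d = 1 - 1*0 = 1 + 0 = 1)
d + Z(k) = 1 + 2*4*(9 + 4) = 1 + 2*4*13 = 1 + 104 = 105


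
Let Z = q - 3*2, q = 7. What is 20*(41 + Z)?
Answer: 840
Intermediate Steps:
Z = 1 (Z = 7 - 3*2 = 7 - 6 = 1)
20*(41 + Z) = 20*(41 + 1) = 20*42 = 840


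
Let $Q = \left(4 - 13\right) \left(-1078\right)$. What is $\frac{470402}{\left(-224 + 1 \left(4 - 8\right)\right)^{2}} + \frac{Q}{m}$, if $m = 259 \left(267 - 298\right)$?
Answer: $\frac{12302665}{1569096} \approx 7.8406$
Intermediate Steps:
$m = -8029$ ($m = 259 \left(-31\right) = -8029$)
$Q = 9702$ ($Q = \left(4 - 13\right) \left(-1078\right) = \left(-9\right) \left(-1078\right) = 9702$)
$\frac{470402}{\left(-224 + 1 \left(4 - 8\right)\right)^{2}} + \frac{Q}{m} = \frac{470402}{\left(-224 + 1 \left(4 - 8\right)\right)^{2}} + \frac{9702}{-8029} = \frac{470402}{\left(-224 + 1 \left(-4\right)\right)^{2}} + 9702 \left(- \frac{1}{8029}\right) = \frac{470402}{\left(-224 - 4\right)^{2}} - \frac{1386}{1147} = \frac{470402}{\left(-228\right)^{2}} - \frac{1386}{1147} = \frac{470402}{51984} - \frac{1386}{1147} = 470402 \cdot \frac{1}{51984} - \frac{1386}{1147} = \frac{12379}{1368} - \frac{1386}{1147} = \frac{12302665}{1569096}$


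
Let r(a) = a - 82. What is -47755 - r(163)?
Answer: -47836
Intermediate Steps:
r(a) = -82 + a
-47755 - r(163) = -47755 - (-82 + 163) = -47755 - 1*81 = -47755 - 81 = -47836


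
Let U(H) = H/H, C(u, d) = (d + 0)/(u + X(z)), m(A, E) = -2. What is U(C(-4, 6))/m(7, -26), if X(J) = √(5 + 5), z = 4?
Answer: -½ ≈ -0.50000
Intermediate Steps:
X(J) = √10
C(u, d) = d/(u + √10) (C(u, d) = (d + 0)/(u + √10) = d/(u + √10))
U(H) = 1
U(C(-4, 6))/m(7, -26) = 1/(-2) = 1*(-½) = -½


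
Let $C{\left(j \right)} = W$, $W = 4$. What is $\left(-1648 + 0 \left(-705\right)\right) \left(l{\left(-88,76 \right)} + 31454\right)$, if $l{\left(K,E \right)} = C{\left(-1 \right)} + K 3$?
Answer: $-51407712$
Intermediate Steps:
$C{\left(j \right)} = 4$
$l{\left(K,E \right)} = 4 + 3 K$ ($l{\left(K,E \right)} = 4 + K 3 = 4 + 3 K$)
$\left(-1648 + 0 \left(-705\right)\right) \left(l{\left(-88,76 \right)} + 31454\right) = \left(-1648 + 0 \left(-705\right)\right) \left(\left(4 + 3 \left(-88\right)\right) + 31454\right) = \left(-1648 + 0\right) \left(\left(4 - 264\right) + 31454\right) = - 1648 \left(-260 + 31454\right) = \left(-1648\right) 31194 = -51407712$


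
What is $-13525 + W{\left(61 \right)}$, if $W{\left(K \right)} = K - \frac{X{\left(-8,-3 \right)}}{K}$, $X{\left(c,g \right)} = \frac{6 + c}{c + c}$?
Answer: $- \frac{6570433}{488} \approx -13464.0$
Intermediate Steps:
$X{\left(c,g \right)} = \frac{6 + c}{2 c}$
$W{\left(K \right)} = K - \frac{1}{8 K}$ ($W{\left(K \right)} = K - \frac{\frac{1}{2} \frac{1}{-8} \left(6 - 8\right)}{K} = K - \frac{\frac{1}{2} \left(- \frac{1}{8}\right) \left(-2\right)}{K} = K - \frac{1}{8 K}$)
$-13525 + W{\left(61 \right)} = -13525 + \left(61 - \frac{1}{8 \cdot 61}\right) = -13525 + \left(61 - \frac{1}{488}\right) = -13525 + \frac{29767}{488} = - \frac{6570433}{488}$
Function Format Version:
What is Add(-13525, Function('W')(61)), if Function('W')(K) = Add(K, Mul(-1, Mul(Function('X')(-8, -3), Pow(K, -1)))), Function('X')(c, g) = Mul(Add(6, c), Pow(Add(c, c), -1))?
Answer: Rational(-6570433, 488) ≈ -13464.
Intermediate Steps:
Function('X')(c, g) = Mul(Rational(1, 2), Pow(c, -1), Add(6, c)) (Function('X')(c, g) = Mul(Add(6, c), Pow(Mul(2, c), -1)) = Mul(Add(6, c), Mul(Rational(1, 2), Pow(c, -1))) = Mul(Rational(1, 2), Pow(c, -1), Add(6, c)))
Function('W')(K) = Add(K, Mul(Rational(-1, 8), Pow(K, -1))) (Function('W')(K) = Add(K, Mul(-1, Mul(Mul(Rational(1, 2), Pow(-8, -1), Add(6, -8)), Pow(K, -1)))) = Add(K, Mul(-1, Mul(Mul(Rational(1, 2), Rational(-1, 8), -2), Pow(K, -1)))) = Add(K, Mul(-1, Mul(Rational(1, 8), Pow(K, -1)))) = Add(K, Mul(Rational(-1, 8), Pow(K, -1))))
Add(-13525, Function('W')(61)) = Add(-13525, Add(61, Mul(Rational(-1, 8), Pow(61, -1)))) = Add(-13525, Add(61, Mul(Rational(-1, 8), Rational(1, 61)))) = Add(-13525, Add(61, Rational(-1, 488))) = Add(-13525, Rational(29767, 488)) = Rational(-6570433, 488)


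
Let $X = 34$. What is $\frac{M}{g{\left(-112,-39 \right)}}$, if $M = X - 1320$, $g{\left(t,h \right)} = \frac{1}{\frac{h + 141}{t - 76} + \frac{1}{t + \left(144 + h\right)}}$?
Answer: $\frac{289993}{329} \approx 881.44$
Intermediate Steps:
$g{\left(t,h \right)} = \frac{1}{\frac{1}{144 + h + t} + \frac{141 + h}{-76 + t}}$ ($g{\left(t,h \right)} = \frac{1}{\frac{141 + h}{-76 + t} + \frac{1}{144 + h + t}} = \frac{1}{\frac{1}{144 + h + t} + \frac{141 + h}{-76 + t}}$)
$M = -1286$ ($M = 34 - 1320 = -1286$)
$\frac{M}{g{\left(-112,-39 \right)}} = - \frac{1286}{\frac{1}{20228 + \left(-39\right)^{2} + 142 \left(-112\right) + 285 \left(-39\right) - -4368} \left(-10944 + \left(-112\right)^{2} - -2964 + 68 \left(-112\right) - -4368\right)} = - \frac{1286}{\frac{1}{20228 + 1521 - 15904 - 11115 + 4368} \left(-10944 + 12544 + 2964 - 7616 + 4368\right)} = - \frac{1286}{\frac{1}{-902} \cdot 1316} = - \frac{1286}{\left(- \frac{1}{902}\right) 1316} = - \frac{1286}{- \frac{658}{451}} = \left(-1286\right) \left(- \frac{451}{658}\right) = \frac{289993}{329}$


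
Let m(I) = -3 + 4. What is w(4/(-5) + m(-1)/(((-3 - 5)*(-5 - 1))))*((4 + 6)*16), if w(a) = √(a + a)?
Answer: 8*I*√5610/3 ≈ 199.73*I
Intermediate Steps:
m(I) = 1
w(a) = √2*√a (w(a) = √(2*a) = √2*√a)
w(4/(-5) + m(-1)/(((-3 - 5)*(-5 - 1))))*((4 + 6)*16) = (√2*√(4/(-5) + 1/((-3 - 5)*(-5 - 1))))*((4 + 6)*16) = (√2*√(4*(-⅕) + 1/(-8*(-6))))*(10*16) = (√2*√(-⅘ + 1/48))*160 = (√2*√(-187/240))*160 = (√2*(I*√2805/60))*160 = (I*√5610/60)*160 = 8*I*√5610/3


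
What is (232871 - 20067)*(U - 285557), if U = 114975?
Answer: -36300531928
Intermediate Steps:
(232871 - 20067)*(U - 285557) = (232871 - 20067)*(114975 - 285557) = 212804*(-170582) = -36300531928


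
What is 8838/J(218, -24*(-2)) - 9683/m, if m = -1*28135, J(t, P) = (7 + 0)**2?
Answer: 249131597/1378615 ≈ 180.71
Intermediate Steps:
J(t, P) = 49 (J(t, P) = 7**2 = 49)
m = -28135
8838/J(218, -24*(-2)) - 9683/m = 8838/49 - 9683/(-28135) = 8838*(1/49) - 9683*(-1/28135) = 8838/49 + 9683/28135 = 249131597/1378615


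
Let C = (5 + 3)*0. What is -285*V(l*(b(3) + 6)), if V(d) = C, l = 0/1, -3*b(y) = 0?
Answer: 0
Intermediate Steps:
b(y) = 0 (b(y) = -1/3*0 = 0)
l = 0 (l = 0*1 = 0)
C = 0 (C = 8*0 = 0)
V(d) = 0
-285*V(l*(b(3) + 6)) = -285*0 = 0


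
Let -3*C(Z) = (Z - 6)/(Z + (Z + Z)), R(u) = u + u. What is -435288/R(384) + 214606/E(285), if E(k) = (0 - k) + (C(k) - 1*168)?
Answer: -38387021/36896 ≈ -1040.4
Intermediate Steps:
R(u) = 2*u
C(Z) = -(-6 + Z)/(9*Z) (C(Z) = -(Z - 6)/(3*(Z + (Z + Z))) = -(-6 + Z)/(3*(Z + 2*Z)) = -(-6 + Z)/(3*(3*Z)) = -(-6 + Z)*1/(3*Z)/3 = -(-6 + Z)/(9*Z))
E(k) = -168 - k + (6 - k)/(9*k) (E(k) = (0 - k) + ((6 - k)/(9*k) - 1*168) = -k + ((6 - k)/(9*k) - 168) = -k + (-168 + (6 - k)/(9*k)) = -168 - k + (6 - k)/(9*k))
-435288/R(384) + 214606/E(285) = -435288/(2*384) + 214606/(-1513/9 - 1*285 + (2/3)/285) = -435288/768 + 214606/(-1513/9 - 285 + (2/3)*(1/285)) = -435288*1/768 + 214606/(-1513/9 - 285 + 2/855) = -18137/32 + 214606/(-129136/285) = -18137/32 + 214606*(-285/129136) = -18137/32 - 4368765/9224 = -38387021/36896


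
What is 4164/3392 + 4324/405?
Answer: 4088357/343440 ≈ 11.904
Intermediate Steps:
4164/3392 + 4324/405 = 4164*(1/3392) + 4324*(1/405) = 1041/848 + 4324/405 = 4088357/343440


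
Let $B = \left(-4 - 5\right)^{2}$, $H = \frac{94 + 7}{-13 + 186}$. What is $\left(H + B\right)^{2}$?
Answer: $\frac{199204996}{29929} \approx 6655.9$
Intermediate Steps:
$H = \frac{101}{173} \approx 0.58381$
$B = 81$ ($B = \left(-9\right)^{2} = 81$)
$\left(H + B\right)^{2} = \left(\frac{101}{173} + 81\right)^{2} = \left(\frac{14114}{173}\right)^{2} = \frac{199204996}{29929}$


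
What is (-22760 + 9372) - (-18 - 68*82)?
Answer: -7794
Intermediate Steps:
(-22760 + 9372) - (-18 - 68*82) = -13388 - (-18 - 5576) = -13388 - 1*(-5594) = -13388 + 5594 = -7794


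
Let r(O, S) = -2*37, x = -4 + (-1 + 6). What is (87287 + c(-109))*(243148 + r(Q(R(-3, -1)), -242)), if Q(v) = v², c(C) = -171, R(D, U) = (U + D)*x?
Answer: 21175634584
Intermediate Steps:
x = 1 (x = -4 + 5 = 1)
R(D, U) = D + U (R(D, U) = (U + D)*1 = (D + U)*1 = D + U)
r(O, S) = -74
(87287 + c(-109))*(243148 + r(Q(R(-3, -1)), -242)) = (87287 - 171)*(243148 - 74) = 87116*243074 = 21175634584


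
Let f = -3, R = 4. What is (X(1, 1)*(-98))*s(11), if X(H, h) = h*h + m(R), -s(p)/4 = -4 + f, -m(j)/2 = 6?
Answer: 30184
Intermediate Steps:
m(j) = -12 (m(j) = -2*6 = -12)
s(p) = 28 (s(p) = -4*(-4 - 3) = -4*(-7) = 28)
X(H, h) = -12 + h² (X(H, h) = h*h - 12 = h² - 12 = -12 + h²)
(X(1, 1)*(-98))*s(11) = ((-12 + 1²)*(-98))*28 = ((-12 + 1)*(-98))*28 = -11*(-98)*28 = 1078*28 = 30184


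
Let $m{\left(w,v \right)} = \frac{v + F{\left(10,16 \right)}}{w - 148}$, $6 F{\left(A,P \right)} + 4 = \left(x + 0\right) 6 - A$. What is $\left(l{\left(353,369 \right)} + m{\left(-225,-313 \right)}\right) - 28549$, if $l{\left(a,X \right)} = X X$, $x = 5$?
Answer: $\frac{120418759}{1119} \approx 1.0761 \cdot 10^{5}$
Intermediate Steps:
$l{\left(a,X \right)} = X^{2}$
$F{\left(A,P \right)} = \frac{13}{3} - \frac{A}{6}$ ($F{\left(A,P \right)} = - \frac{2}{3} + \frac{\left(5 + 0\right) 6 - A}{6} = - \frac{2}{3} + \frac{5 \cdot 6 - A}{6} = - \frac{2}{3} + \frac{30 - A}{6} = - \frac{2}{3} - \left(-5 + \frac{A}{6}\right) = \frac{13}{3} - \frac{A}{6}$)
$m{\left(w,v \right)} = \frac{\frac{8}{3} + v}{-148 + w}$ ($m{\left(w,v \right)} = \frac{v + \left(\frac{13}{3} - \frac{5}{3}\right)}{w - 148} = \frac{v + \left(\frac{13}{3} - \frac{5}{3}\right)}{-148 + w} = \frac{v + \frac{8}{3}}{-148 + w} = \frac{\frac{8}{3} + v}{-148 + w}$)
$\left(l{\left(353,369 \right)} + m{\left(-225,-313 \right)}\right) - 28549 = \left(369^{2} + \frac{\frac{8}{3} - 313}{-148 - 225}\right) - 28549 = \left(136161 + \frac{1}{-373} \left(- \frac{931}{3}\right)\right) - 28549 = \left(136161 - - \frac{931}{1119}\right) - 28549 = \left(136161 + \frac{931}{1119}\right) - 28549 = \frac{152365090}{1119} - 28549 = \frac{120418759}{1119}$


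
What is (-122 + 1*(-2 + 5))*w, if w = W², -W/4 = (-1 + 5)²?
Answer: -487424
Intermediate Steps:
W = -64 (W = -4*(-1 + 5)² = -4*4² = -4*16 = -64)
w = 4096 (w = (-64)² = 4096)
(-122 + 1*(-2 + 5))*w = (-122 + 1*(-2 + 5))*4096 = (-122 + 1*3)*4096 = (-122 + 3)*4096 = -119*4096 = -487424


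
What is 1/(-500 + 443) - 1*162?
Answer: -9235/57 ≈ -162.02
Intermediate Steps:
1/(-500 + 443) - 1*162 = 1/(-57) - 162 = -1/57 - 162 = -9235/57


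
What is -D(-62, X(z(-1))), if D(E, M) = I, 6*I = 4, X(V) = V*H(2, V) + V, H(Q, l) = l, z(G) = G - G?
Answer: -⅔ ≈ -0.66667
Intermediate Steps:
z(G) = 0
X(V) = V + V² (X(V) = V*V + V = V² + V = V + V²)
I = ⅔ (I = (⅙)*4 = ⅔ ≈ 0.66667)
D(E, M) = ⅔
-D(-62, X(z(-1))) = -1*⅔ = -⅔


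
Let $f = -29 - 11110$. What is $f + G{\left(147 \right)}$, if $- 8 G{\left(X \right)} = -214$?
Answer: $- \frac{44449}{4} \approx -11112.0$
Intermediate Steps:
$f = -11139$ ($f = -29 - 11110 = -11139$)
$G{\left(X \right)} = \frac{107}{4}$ ($G{\left(X \right)} = \left(- \frac{1}{8}\right) \left(-214\right) = \frac{107}{4}$)
$f + G{\left(147 \right)} = -11139 + \frac{107}{4} = - \frac{44449}{4}$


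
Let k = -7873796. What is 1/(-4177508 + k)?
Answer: -1/12051304 ≈ -8.2979e-8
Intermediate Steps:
1/(-4177508 + k) = 1/(-4177508 - 7873796) = 1/(-12051304) = -1/12051304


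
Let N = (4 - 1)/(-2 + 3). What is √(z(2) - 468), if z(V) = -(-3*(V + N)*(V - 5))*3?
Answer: 3*I*√67 ≈ 24.556*I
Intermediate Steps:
N = 3 (N = 3/1 = 3*1 = 3)
z(V) = 9*(-5 + V)*(3 + V) (z(V) = -(-3*(V + 3)*(V - 5))*3 = -(-3*(3 + V)*(-5 + V))*3 = -(-3*(-5 + V)*(3 + V))*3 = -(-9)*(-5 + V)*(3 + V) = 9*(-5 + V)*(3 + V))
√(z(2) - 468) = √((-135 - 18*2 + 9*2²) - 468) = √((-135 - 36 + 9*4) - 468) = √((-135 - 36 + 36) - 468) = √(-135 - 468) = √(-603) = 3*I*√67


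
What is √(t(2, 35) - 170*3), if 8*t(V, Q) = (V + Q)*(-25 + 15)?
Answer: 5*I*√89/2 ≈ 23.585*I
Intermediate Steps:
t(V, Q) = -5*Q/4 - 5*V/4 (t(V, Q) = ((V + Q)*(-25 + 15))/8 = ((Q + V)*(-10))/8 = (-10*Q - 10*V)/8 = -5*Q/4 - 5*V/4)
√(t(2, 35) - 170*3) = √((-5/4*35 - 5/4*2) - 170*3) = √((-175/4 - 5/2) - 510) = √(-185/4 - 510) = √(-2225/4) = 5*I*√89/2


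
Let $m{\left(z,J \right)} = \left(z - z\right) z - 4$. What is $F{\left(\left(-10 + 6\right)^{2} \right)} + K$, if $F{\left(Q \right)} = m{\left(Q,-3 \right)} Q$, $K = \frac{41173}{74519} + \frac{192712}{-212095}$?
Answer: $- \frac{78242691201}{1215777485} \approx -64.356$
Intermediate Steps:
$m{\left(z,J \right)} = -4$ ($m{\left(z,J \right)} = 0 z - 4 = 0 - 4 = -4$)
$K = - \frac{432932161}{1215777485}$ ($K = 41173 \cdot \frac{1}{74519} + 192712 \left(- \frac{1}{212095}\right) = \frac{41173}{74519} - \frac{14824}{16315} = - \frac{432932161}{1215777485} \approx -0.35609$)
$F{\left(Q \right)} = - 4 Q$
$F{\left(\left(-10 + 6\right)^{2} \right)} + K = - 4 \left(-10 + 6\right)^{2} - \frac{432932161}{1215777485} = - 4 \left(-4\right)^{2} - \frac{432932161}{1215777485} = \left(-4\right) 16 - \frac{432932161}{1215777485} = -64 - \frac{432932161}{1215777485} = - \frac{78242691201}{1215777485}$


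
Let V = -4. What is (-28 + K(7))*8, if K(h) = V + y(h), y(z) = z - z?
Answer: -256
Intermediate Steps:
y(z) = 0
K(h) = -4 (K(h) = -4 + 0 = -4)
(-28 + K(7))*8 = (-28 - 4)*8 = -32*8 = -256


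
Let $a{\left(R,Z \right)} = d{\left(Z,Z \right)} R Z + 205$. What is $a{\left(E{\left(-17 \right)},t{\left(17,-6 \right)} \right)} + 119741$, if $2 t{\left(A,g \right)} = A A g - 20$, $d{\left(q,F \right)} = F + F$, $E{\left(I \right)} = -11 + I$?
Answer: $-42951278$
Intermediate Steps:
$d{\left(q,F \right)} = 2 F$
$t{\left(A,g \right)} = -10 + \frac{g A^{2}}{2}$ ($t{\left(A,g \right)} = \frac{A A g - 20}{2} = \frac{A^{2} g - 20}{2} = \frac{g A^{2} - 20}{2} = \frac{-20 + g A^{2}}{2} = -10 + \frac{g A^{2}}{2}$)
$a{\left(R,Z \right)} = 205 + 2 R Z^{2}$ ($a{\left(R,Z \right)} = 2 Z R Z + 205 = 2 R Z Z + 205 = 2 R Z^{2} + 205 = 205 + 2 R Z^{2}$)
$a{\left(E{\left(-17 \right)},t{\left(17,-6 \right)} \right)} + 119741 = \left(205 + 2 \left(-11 - 17\right) \left(-10 + \frac{1}{2} \left(-6\right) 17^{2}\right)^{2}\right) + 119741 = \left(205 + 2 \left(-28\right) \left(-10 + \frac{1}{2} \left(-6\right) 289\right)^{2}\right) + 119741 = \left(205 + 2 \left(-28\right) \left(-10 - 867\right)^{2}\right) + 119741 = \left(205 + 2 \left(-28\right) \left(-877\right)^{2}\right) + 119741 = \left(205 + 2 \left(-28\right) 769129\right) + 119741 = \left(205 - 43071224\right) + 119741 = -43071019 + 119741 = -42951278$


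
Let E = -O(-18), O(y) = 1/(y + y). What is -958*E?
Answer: -479/18 ≈ -26.611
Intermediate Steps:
O(y) = 1/(2*y)
E = 1/36 (E = -1/(2*(-18)) = -(-1)/(2*18) = -1*(-1/36) = 1/36 ≈ 0.027778)
-958*E = -958*1/36 = -479/18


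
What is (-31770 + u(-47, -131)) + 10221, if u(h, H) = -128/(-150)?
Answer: -1616111/75 ≈ -21548.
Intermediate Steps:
u(h, H) = 64/75 (u(h, H) = -128*(-1/150) = 64/75)
(-31770 + u(-47, -131)) + 10221 = (-31770 + 64/75) + 10221 = -2382686/75 + 10221 = -1616111/75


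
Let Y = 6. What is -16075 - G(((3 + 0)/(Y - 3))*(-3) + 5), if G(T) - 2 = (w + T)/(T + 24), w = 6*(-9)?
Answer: -16075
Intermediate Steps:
w = -54
G(T) = 2 + (-54 + T)/(24 + T) (G(T) = 2 + (-54 + T)/(T + 24) = 2 + (-54 + T)/(24 + T))
-16075 - G(((3 + 0)/(Y - 3))*(-3) + 5) = -16075 - 3*(-2 + (((3 + 0)/(6 - 3))*(-3) + 5))/(24 + (((3 + 0)/(6 - 3))*(-3) + 5)) = -16075 - 3*(-2 + ((3/3)*(-3) + 5))/(24 + ((3/3)*(-3) + 5)) = -16075 - 3*(-2 + ((3*(⅓))*(-3) + 5))/(24 + ((3*(⅓))*(-3) + 5)) = -16075 - 3*(-2 + (1*(-3) + 5))/(24 + (1*(-3) + 5)) = -16075 - 3*(-2 + (-3 + 5))/(24 + (-3 + 5)) = -16075 - 3*(-2 + 2)/(24 + 2) = -16075 - 3*0/26 = -16075 - 1*0 = -16075 + 0 = -16075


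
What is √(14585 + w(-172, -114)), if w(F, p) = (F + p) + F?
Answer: √14127 ≈ 118.86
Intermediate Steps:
w(F, p) = p + 2*F
√(14585 + w(-172, -114)) = √(14585 + (-114 + 2*(-172))) = √(14585 + (-114 - 344)) = √(14585 - 458) = √14127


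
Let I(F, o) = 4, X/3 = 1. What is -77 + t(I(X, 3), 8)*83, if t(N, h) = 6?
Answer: 421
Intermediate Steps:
X = 3 (X = 3*1 = 3)
-77 + t(I(X, 3), 8)*83 = -77 + 6*83 = -77 + 498 = 421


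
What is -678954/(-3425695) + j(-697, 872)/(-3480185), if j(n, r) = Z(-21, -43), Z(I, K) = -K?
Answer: 472547644321/2384410470715 ≈ 0.19818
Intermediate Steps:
j(n, r) = 43 (j(n, r) = -1*(-43) = 43)
-678954/(-3425695) + j(-697, 872)/(-3480185) = -678954/(-3425695) + 43/(-3480185) = -678954*(-1/3425695) + 43*(-1/3480185) = 678954/3425695 - 43/3480185 = 472547644321/2384410470715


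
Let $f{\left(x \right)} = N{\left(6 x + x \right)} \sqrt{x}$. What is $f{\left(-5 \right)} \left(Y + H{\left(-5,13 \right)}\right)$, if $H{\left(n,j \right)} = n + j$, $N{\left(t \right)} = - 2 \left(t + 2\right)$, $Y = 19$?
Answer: $1782 i \sqrt{5} \approx 3984.7 i$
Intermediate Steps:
$N{\left(t \right)} = -4 - 2 t$ ($N{\left(t \right)} = - 2 \left(2 + t\right) = -4 - 2 t$)
$f{\left(x \right)} = \sqrt{x} \left(-4 - 14 x\right)$ ($f{\left(x \right)} = \left(-4 - 2 \left(6 x + x\right)\right) \sqrt{x} = \left(-4 - 2 \cdot 7 x\right) \sqrt{x} = \left(-4 - 14 x\right) \sqrt{x} = \sqrt{x} \left(-4 - 14 x\right)$)
$H{\left(n,j \right)} = j + n$
$f{\left(-5 \right)} \left(Y + H{\left(-5,13 \right)}\right) = \sqrt{-5} \left(-4 - -70\right) \left(19 + \left(13 - 5\right)\right) = i \sqrt{5} \left(-4 + 70\right) \left(19 + 8\right) = i \sqrt{5} \cdot 66 \cdot 27 = 66 i \sqrt{5} \cdot 27 = 1782 i \sqrt{5}$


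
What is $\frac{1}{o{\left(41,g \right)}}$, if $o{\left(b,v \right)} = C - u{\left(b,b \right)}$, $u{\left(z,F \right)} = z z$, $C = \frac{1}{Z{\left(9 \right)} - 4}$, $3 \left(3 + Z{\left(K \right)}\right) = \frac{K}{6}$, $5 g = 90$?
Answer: $- \frac{13}{21855} \approx -0.00059483$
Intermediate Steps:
$g = 18$ ($g = \frac{1}{5} \cdot 90 = 18$)
$Z{\left(K \right)} = -3 + \frac{K}{18}$ ($Z{\left(K \right)} = -3 + \frac{K \frac{1}{6}}{3} = -3 + \frac{\frac{1}{6} K}{3} = -3 + \frac{K}{18}$)
$C = - \frac{2}{13}$ ($C = \frac{1}{\left(-3 + \frac{1}{18} \cdot 9\right) - 4} = \frac{1}{\left(-3 + \frac{1}{2}\right) - 4} = \frac{1}{- \frac{5}{2} - 4} = \frac{1}{- \frac{13}{2}} = - \frac{2}{13} \approx -0.15385$)
$u{\left(z,F \right)} = z^{2}$
$o{\left(b,v \right)} = - \frac{2}{13} - b^{2}$
$\frac{1}{o{\left(41,g \right)}} = \frac{1}{- \frac{2}{13} - 41^{2}} = \frac{1}{- \frac{2}{13} - 1681} = \frac{1}{- \frac{21855}{13}} = - \frac{13}{21855}$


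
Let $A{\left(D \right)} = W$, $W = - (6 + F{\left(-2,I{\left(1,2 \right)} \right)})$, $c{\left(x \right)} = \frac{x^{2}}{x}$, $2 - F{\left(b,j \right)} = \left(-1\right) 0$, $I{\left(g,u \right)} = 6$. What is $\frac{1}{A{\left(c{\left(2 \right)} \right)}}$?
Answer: $- \frac{1}{8} \approx -0.125$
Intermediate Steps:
$F{\left(b,j \right)} = 2$ ($F{\left(b,j \right)} = 2 - \left(-1\right) 0 = 2 - 0 = 2 + 0 = 2$)
$c{\left(x \right)} = x$
$W = -8$ ($W = - (6 + 2) = \left(-1\right) 8 = -8$)
$A{\left(D \right)} = -8$
$\frac{1}{A{\left(c{\left(2 \right)} \right)}} = \frac{1}{-8} = - \frac{1}{8}$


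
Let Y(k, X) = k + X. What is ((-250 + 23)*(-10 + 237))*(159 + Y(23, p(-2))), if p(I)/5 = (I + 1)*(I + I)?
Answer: -10408858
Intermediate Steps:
p(I) = 10*I*(1 + I) (p(I) = 5*((I + 1)*(I + I)) = 5*((1 + I)*(2*I)) = 5*(2*I*(1 + I)) = 10*I*(1 + I))
Y(k, X) = X + k
((-250 + 23)*(-10 + 237))*(159 + Y(23, p(-2))) = ((-250 + 23)*(-10 + 237))*(159 + (10*(-2)*(1 - 2) + 23)) = (-227*227)*(159 + (10*(-2)*(-1) + 23)) = -51529*(159 + (20 + 23)) = -51529*(159 + 43) = -51529*202 = -10408858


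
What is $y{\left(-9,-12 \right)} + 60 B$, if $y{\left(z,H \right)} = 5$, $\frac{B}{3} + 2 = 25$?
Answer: $4145$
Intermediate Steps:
$B = 69$ ($B = -6 + 3 \cdot 25 = -6 + 75 = 69$)
$y{\left(-9,-12 \right)} + 60 B = 5 + 60 \cdot 69 = 5 + 4140 = 4145$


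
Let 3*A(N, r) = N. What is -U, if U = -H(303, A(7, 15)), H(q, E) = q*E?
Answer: 707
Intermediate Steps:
A(N, r) = N/3
H(q, E) = E*q
U = -707 (U = -(1/3)*7*303 = -7*303/3 = -1*707 = -707)
-U = -1*(-707) = 707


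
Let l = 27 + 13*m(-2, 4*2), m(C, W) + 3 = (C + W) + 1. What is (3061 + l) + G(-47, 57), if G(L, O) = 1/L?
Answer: 147579/47 ≈ 3140.0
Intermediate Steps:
m(C, W) = -2 + C + W (m(C, W) = -3 + ((C + W) + 1) = -3 + (1 + C + W) = -2 + C + W)
l = 79 (l = 27 + 13*(-2 - 2 + 4*2) = 27 + 13*(-2 - 2 + 8) = 27 + 13*4 = 27 + 52 = 79)
(3061 + l) + G(-47, 57) = (3061 + 79) + 1/(-47) = 3140 - 1/47 = 147579/47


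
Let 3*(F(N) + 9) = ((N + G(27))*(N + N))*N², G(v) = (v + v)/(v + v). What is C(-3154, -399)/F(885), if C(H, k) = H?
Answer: -3154/409423036491 ≈ -7.7035e-9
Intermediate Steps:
G(v) = 1 (G(v) = (2*v)/((2*v)) = (2*v)*(1/(2*v)) = 1)
F(N) = -9 + 2*N³*(1 + N)/3 (F(N) = -9 + (((N + 1)*(N + N))*N²)/3 = -9 + (((1 + N)*(2*N))*N²)/3 = -9 + ((2*N*(1 + N))*N²)/3 = -9 + (2*N³*(1 + N))/3 = -9 + 2*N³*(1 + N)/3)
C(-3154, -399)/F(885) = -3154/(-9 + (⅔)*885³ + (⅔)*885⁴) = -3154/(-9 + (⅔)*693154125 + (⅔)*613441400625) = -3154/(-9 + 462102750 + 408960933750) = -3154/409423036491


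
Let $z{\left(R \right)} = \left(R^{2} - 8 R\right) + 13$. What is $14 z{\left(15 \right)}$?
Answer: $1652$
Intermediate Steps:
$z{\left(R \right)} = 13 + R^{2} - 8 R$
$14 z{\left(15 \right)} = 14 \left(13 + 15^{2} - 120\right) = 14 \left(13 + 225 - 120\right) = 14 \cdot 118 = 1652$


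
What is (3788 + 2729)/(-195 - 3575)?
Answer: -6517/3770 ≈ -1.7286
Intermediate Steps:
(3788 + 2729)/(-195 - 3575) = 6517/(-3770) = 6517*(-1/3770) = -6517/3770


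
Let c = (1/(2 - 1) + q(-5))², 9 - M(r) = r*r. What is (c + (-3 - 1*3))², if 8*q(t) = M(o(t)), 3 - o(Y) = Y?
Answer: 3330625/4096 ≈ 813.14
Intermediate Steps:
o(Y) = 3 - Y
M(r) = 9 - r² (M(r) = 9 - r*r = 9 - r²)
q(t) = 9/8 - (3 - t)²/8 (q(t) = (9 - (3 - t)²)/8 = 9/8 - (3 - t)²/8)
c = 2209/64 (c = (1/(2 - 1) + (⅛)*(-5)*(6 - 1*(-5)))² = (1/1 + (⅛)*(-5)*(6 + 5))² = (1 + (⅛)*(-5)*11)² = (1 - 55/8)² = (-47/8)² = 2209/64 ≈ 34.516)
(c + (-3 - 1*3))² = (2209/64 + (-3 - 1*3))² = (2209/64 + (-3 - 3))² = (2209/64 - 6)² = (1825/64)² = 3330625/4096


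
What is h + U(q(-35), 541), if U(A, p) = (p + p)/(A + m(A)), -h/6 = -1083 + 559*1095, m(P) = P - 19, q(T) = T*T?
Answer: -8912365810/2431 ≈ -3.6661e+6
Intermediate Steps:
q(T) = T²
m(P) = -19 + P
h = -3666132 (h = -6*(-1083 + 559*1095) = -6*(-1083 + 612105) = -6*611022 = -3666132)
U(A, p) = 2*p/(-19 + 2*A) (U(A, p) = (p + p)/(A + (-19 + A)) = (2*p)/(-19 + 2*A) = 2*p/(-19 + 2*A))
h + U(q(-35), 541) = -3666132 + 2*541/(-19 + 2*(-35)²) = -3666132 + 2*541/(-19 + 2*1225) = -3666132 + 2*541/(-19 + 2450) = -3666132 + 2*541/2431 = -3666132 + 2*541*(1/2431) = -3666132 + 1082/2431 = -8912365810/2431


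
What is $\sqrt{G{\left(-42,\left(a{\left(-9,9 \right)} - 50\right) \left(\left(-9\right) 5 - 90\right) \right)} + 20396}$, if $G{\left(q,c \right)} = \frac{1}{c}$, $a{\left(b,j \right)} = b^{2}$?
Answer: $\frac{\sqrt{39691125435}}{1395} \approx 142.81$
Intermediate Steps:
$\sqrt{G{\left(-42,\left(a{\left(-9,9 \right)} - 50\right) \left(\left(-9\right) 5 - 90\right) \right)} + 20396} = \sqrt{\frac{1}{\left(\left(-9\right)^{2} - 50\right) \left(\left(-9\right) 5 - 90\right)} + 20396} = \sqrt{\frac{1}{\left(81 - 50\right) \left(-45 - 90\right)} + 20396} = \sqrt{\frac{1}{31 \left(-135\right)} + 20396} = \sqrt{\frac{1}{-4185} + 20396} = \sqrt{- \frac{1}{4185} + 20396} = \sqrt{\frac{85357259}{4185}} = \frac{\sqrt{39691125435}}{1395}$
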